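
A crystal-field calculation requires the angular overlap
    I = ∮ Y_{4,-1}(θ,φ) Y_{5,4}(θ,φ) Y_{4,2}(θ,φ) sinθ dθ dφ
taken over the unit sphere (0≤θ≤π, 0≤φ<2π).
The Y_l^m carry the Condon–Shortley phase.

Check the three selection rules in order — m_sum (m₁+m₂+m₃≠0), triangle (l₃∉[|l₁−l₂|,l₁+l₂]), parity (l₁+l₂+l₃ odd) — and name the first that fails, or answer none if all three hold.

m_sum

m₁+m₂+m₃ = -1 + 4 + 2 = 5  ✗
triangle: |4−5|=1 ≤ l₃=4 ≤ 4+5=9
parity: l₁+l₂+l₃ = 13 is odd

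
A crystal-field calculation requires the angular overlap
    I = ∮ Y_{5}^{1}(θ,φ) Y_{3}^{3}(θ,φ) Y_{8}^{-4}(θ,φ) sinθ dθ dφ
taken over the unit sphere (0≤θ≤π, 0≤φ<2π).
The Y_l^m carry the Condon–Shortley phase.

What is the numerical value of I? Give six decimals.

m-sum 0 ✓  L=16 even ✓  2≤8≤8 ✓
Π(2lᵢ+1) = 11×7×17 = 1309
triangle coeff Δ(5,3,8) = 1/136136
Σ_t [0,0]: t=0:+1/518400 = 1/518400
(3j)²=56/2431 [(5 3 8; 0 0 0)], sign=+1
Σ_t [0,0]: t=0:+1/12441600 = 1/12441600
(3j)²=3/442 [(5 3 8; 1 3 -4)], sign=+1
⇒ 4πI² = 588/2873
I = (+1)√(588/2873/(4π)) = 0.12761917

0.127619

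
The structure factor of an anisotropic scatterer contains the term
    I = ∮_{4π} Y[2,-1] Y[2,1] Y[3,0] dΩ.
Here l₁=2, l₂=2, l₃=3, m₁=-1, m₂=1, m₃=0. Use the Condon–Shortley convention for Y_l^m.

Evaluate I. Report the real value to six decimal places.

0.000000

l₁+l₂+l₃=7 is odd: 3j(l;000)=0 ⇒ I=0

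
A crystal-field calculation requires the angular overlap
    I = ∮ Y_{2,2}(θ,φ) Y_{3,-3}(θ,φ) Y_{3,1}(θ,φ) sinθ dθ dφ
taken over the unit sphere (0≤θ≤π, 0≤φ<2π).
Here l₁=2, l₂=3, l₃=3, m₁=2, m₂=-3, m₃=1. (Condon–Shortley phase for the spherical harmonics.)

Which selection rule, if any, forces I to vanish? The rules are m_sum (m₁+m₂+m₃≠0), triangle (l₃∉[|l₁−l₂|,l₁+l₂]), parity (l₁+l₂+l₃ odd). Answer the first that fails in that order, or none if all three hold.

Σmᵢ = 0  ✓
l₃∈[|l₁−l₂|,l₁+l₂]=[1,5], have l₃=3  ✓
Σlᵢ = 8 ⇒ even  ✓

none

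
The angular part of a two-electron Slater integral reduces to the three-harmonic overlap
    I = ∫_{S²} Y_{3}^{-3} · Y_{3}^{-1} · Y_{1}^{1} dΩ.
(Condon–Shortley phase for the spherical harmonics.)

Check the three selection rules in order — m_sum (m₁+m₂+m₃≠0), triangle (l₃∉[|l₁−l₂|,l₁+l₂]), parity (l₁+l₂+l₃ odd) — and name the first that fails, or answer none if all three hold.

m_sum

Σmᵢ = -3  ✗
l₃∈[|l₁−l₂|,l₁+l₂]=[0,6], have l₃=1
Σlᵢ = 7 ⇒ odd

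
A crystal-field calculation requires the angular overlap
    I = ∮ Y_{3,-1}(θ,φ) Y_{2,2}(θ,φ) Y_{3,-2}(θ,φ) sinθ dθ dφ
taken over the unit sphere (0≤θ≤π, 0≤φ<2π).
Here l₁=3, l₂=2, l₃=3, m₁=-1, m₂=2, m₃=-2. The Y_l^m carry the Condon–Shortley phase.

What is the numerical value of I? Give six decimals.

0.000000

m-sum = -1 + 2 − 2 = -1 ≠ 0 ⇒ I = 0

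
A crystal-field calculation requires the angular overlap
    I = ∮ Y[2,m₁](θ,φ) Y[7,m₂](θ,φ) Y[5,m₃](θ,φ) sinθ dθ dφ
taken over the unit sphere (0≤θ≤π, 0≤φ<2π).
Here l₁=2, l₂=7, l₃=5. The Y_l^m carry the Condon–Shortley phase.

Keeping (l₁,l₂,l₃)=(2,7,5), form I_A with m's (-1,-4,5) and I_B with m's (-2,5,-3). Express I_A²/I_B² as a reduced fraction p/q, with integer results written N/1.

Shared (l₁,l₂,l₃)=(2,7,5): N and (l;000)² cancel in I_A²/I_B².
A: Δ = 4!·0!·10!/15! = 1/15015; Racah Σ t=3..3: t=3:−1/21772800 = -1/21772800; ⇒ 3j(2 7 5; -1 -4 5)² = 1/1365, sgn -1
B: Δ = 4!·0!·10!/15! = 1/15015; Racah Σ t=4..4: t=4:+1/1935360 = 1/1935360; ⇒ 3j(2 7 5; -2 5 -3)² = 3/91, sgn +1
I_A²/I_B² = (1/1365)/(3/91) = 1/45

1/45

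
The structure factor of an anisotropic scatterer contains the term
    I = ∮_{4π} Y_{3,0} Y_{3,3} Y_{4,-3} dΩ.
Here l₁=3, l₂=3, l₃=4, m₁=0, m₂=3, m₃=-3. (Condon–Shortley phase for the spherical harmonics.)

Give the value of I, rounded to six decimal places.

0.203551

Rules hold: Σm=0, L=10 even, 0≤4≤6.
N = 7·7·9 = 441
Δ = 2!·4!·4!/11! = 1/34650
Racah Σ t=0..2: t=0:+1/72 t=1:−1/16 t=2:+1/72 = -5/144
⇒ 3j(3 3 4; 0 0 0)² = 2/77, sgn -1
Racah Σ t=2..2: t=2:+1/288 = 1/288
⇒ 3j(3 3 4; 0 3 -3)² = 1/22, sgn -1
4πI² = N·(3j₀)²·(3jₘ)² = 63/121
I = +1·√(0.520661/4π) = 0.20355073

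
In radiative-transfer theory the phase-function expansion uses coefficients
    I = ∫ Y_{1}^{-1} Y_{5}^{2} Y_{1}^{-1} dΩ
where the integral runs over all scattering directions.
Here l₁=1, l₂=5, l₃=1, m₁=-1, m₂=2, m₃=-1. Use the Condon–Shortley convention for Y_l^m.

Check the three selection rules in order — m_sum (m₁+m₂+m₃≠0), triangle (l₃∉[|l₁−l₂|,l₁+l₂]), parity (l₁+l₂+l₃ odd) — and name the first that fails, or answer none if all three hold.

azimuthal sum: -1 + 2 − 1 = 0  ✓
4 ≤ 1 ≤ 6 (triangle on l)  ✗
L = 1 + 5 + 1 = 7 (odd)

triangle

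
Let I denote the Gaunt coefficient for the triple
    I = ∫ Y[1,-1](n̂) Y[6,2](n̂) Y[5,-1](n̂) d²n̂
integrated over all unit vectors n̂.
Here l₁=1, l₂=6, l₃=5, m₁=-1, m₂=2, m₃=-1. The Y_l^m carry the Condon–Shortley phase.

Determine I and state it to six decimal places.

Rules hold: Σm=0, L=12 even, 5≤5≤7.
N = 3·13·11 = 429
Δ = 2!·0!·10!/13! = 1/858
Racah Σ t=1..1: t=1:−1/14400 = -1/14400
⇒ 3j(1 6 5; 0 0 0)² = 6/143, sgn +1
Racah Σ t=2..2: t=2:+1/34560 = 1/34560
⇒ 3j(1 6 5; -1 2 -1)² = 14/429, sgn +1
4πI² = N·(3j₀)²·(3jₘ)² = 84/143
I = +1·√(0.587413/4π) = 0.21620548

0.216205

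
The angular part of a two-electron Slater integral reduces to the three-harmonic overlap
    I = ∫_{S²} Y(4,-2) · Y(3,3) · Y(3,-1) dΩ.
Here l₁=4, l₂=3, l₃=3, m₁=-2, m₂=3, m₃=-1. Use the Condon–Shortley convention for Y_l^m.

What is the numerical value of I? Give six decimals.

Checks pass: Σm=0; 10 even; l₃=3∈[1,7].
(2·4+1)(2·3+1)(2·3+1) = 441
Δ: 4! 4! 2! / 11! → 1/34650
sum: t=1:−1/72 t=2:+1/16 t=3:−1/72 = 5/144
3j²(4 3 3; 0 0 0) = Δ·Π!·Σ² = 2/77  (sign -1)
sum: t=4:+1/192 = 1/192
3j²(4 3 3; -2 3 -1) = Δ·Π!·Σ² = 3/77  (sign +1)
combine: 4πI² = 441·2/77·3/77 = 54/121
take √, sign -1: I = -0.18845135

-0.188451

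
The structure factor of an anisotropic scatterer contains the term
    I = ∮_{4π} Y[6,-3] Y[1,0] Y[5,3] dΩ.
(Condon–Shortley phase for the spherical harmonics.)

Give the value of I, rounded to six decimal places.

Checks pass: Σm=0; 12 even; l₃=5∈[5,7].
(2·6+1)(2·1+1)(2·5+1) = 429
Δ: 2! 10! 0! / 13! → 1/858
sum: t=1:−1/14400 = -1/14400
3j²(6 1 5; 0 0 0) = Δ·Π!·Σ² = 6/143  (sign +1)
sum: t=1:−1/80640 = -1/80640
3j²(6 1 5; -3 0 3) = Δ·Π!·Σ² = 9/286  (sign -1)
combine: 4πI² = 429·6/143·9/286 = 81/143
take √, sign -1: I = -0.21230956

-0.212310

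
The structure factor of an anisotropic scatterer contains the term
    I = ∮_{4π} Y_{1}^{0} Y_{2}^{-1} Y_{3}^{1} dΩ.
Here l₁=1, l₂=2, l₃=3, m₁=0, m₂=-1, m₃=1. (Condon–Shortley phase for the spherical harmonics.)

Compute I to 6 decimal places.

Checks pass: Σm=0; 6 even; l₃=3∈[1,3].
(2·1+1)(2·2+1)(2·3+1) = 105
Δ: 0! 2! 4! / 7! → 1/105
sum: t=0:+1/4 = 1/4
3j²(1 2 3; 0 0 0) = Δ·Π!·Σ² = 3/35  (sign -1)
sum: t=0:+1/6 = 1/6
3j²(1 2 3; 0 -1 1) = Δ·Π!·Σ² = 8/105  (sign +1)
combine: 4πI² = 105·3/35·8/105 = 24/35
take √, sign -1: I = -0.23359668

-0.233597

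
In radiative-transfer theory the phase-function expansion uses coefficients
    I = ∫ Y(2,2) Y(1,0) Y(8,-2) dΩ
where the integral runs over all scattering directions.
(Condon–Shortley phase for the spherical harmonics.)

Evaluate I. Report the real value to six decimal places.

0.000000

triangle: need 1≤l₃≤3, have 8; I=0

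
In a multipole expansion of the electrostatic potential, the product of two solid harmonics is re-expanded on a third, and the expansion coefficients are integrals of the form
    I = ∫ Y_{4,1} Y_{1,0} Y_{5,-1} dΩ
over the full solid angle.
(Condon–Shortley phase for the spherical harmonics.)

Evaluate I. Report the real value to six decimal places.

Checks pass: Σm=0; 10 even; l₃=5∈[3,5].
(2·4+1)(2·1+1)(2·5+1) = 297
Δ: 0! 8! 2! / 11! → 1/495
sum: t=0:+1/576 = 1/576
3j²(4 1 5; 0 0 0) = Δ·Π!·Σ² = 5/99  (sign -1)
sum: t=0:+1/720 = 1/720
3j²(4 1 5; 1 0 -1) = Δ·Π!·Σ² = 8/165  (sign +1)
combine: 4πI² = 297·5/99·8/165 = 8/11
take √, sign -1: I = -0.24057125

-0.240571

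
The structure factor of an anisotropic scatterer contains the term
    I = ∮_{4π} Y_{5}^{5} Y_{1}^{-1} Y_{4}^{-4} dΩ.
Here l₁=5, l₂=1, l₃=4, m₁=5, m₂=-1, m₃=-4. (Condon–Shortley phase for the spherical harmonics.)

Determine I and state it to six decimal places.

Rules hold: Σm=0, L=10 even, 4≤4≤6.
N = 11·3·9 = 297
Δ = 2!·8!·0!/11! = 1/495
Racah Σ t=1..1: t=1:−1/576 = -1/576
⇒ 3j(5 1 4; 0 0 0)² = 5/99, sgn -1
Racah Σ t=0..0: t=0:+1/80640 = 1/80640
⇒ 3j(5 1 4; 5 -1 -4)² = 1/11, sgn +1
4πI² = N·(3j₀)²·(3jₘ)² = 15/11
I = -1·√(1.36364/4π) = -0.32941575

-0.329416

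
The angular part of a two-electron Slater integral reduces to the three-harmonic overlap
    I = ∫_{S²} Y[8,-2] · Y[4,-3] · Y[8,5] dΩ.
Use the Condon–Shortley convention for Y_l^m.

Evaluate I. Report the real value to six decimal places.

m-sum 0 ✓  L=20 even ✓  4≤8≤12 ✓
Π(2lᵢ+1) = 17×9×17 = 2601
triangle coeff Δ(8,4,8) = 1/185175900
Σ_t [0,4]: t=0:+1/557383680 t=1:−1/21772800 t=2:+1/8294400 t=3:−1/21772800 t=4:+1/557383680 = 1/30965760
(3j)²=36/4199 [(8 4 8; 0 0 0)], sign=+1
Σ_t [0,1]: t=0:+1/1045094400 t=1:−1/313528320 = -1/447897600
(3j)²=77/5814 [(8 4 8; -2 -3 5)], sign=+1
⇒ 4πI² = 1386/4693
I = (+1)√(1386/4693/(4π)) = 0.15330327

0.153303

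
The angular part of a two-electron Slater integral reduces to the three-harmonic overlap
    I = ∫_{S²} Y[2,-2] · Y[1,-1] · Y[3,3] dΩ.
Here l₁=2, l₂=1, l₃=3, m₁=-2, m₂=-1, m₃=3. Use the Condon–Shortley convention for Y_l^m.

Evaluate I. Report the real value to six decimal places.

-0.319865

m-sum 0 ✓  L=6 even ✓  1≤3≤3 ✓
Π(2lᵢ+1) = 5×3×7 = 105
triangle coeff Δ(2,1,3) = 1/105
Σ_t [0,0]: t=0:+1/4 = 1/4
(3j)²=3/35 [(2 1 3; 0 0 0)], sign=-1
Σ_t [0,0]: t=0:+1/48 = 1/48
(3j)²=1/7 [(2 1 3; -2 -1 3)], sign=+1
⇒ 4πI² = 9/7
I = (-1)√(9/7/(4π)) = -0.31986543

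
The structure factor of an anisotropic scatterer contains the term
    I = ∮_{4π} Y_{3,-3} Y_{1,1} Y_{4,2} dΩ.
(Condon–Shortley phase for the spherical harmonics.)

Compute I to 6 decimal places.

0.061558

Rules hold: Σm=0, L=8 even, 2≤4≤4.
N = 7·3·9 = 189
Δ = 0!·6!·2!/9! = 1/252
Racah Σ t=0..0: t=0:+1/36 = 1/36
⇒ 3j(3 1 4; 0 0 0)² = 4/63, sgn +1
Racah Σ t=0..0: t=0:+1/1440 = 1/1440
⇒ 3j(3 1 4; -3 1 2)² = 1/252, sgn +1
4πI² = N·(3j₀)²·(3jₘ)² = 1/21
I = +1·√(0.047619/4π) = 0.06155813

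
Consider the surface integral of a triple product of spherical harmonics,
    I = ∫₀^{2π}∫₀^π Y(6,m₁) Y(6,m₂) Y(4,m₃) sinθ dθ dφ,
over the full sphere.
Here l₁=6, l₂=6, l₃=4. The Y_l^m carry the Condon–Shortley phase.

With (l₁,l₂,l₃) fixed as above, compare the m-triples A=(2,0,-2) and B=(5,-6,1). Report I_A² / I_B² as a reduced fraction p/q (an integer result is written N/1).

14/45

l's match ⇒ only the (l;m) 3-j factors differ between A and B.
A: triangle coeff Δ(6,6,4) = 1/15315300; Σ_t [2,4]: t=2:+1/138240 t=3:−1/25920 t=4:+1/55296 = -11/829440; (3j)²=11/1326 [(6 6 4; 2 0 -2)], sign=-1
B: triangle coeff Δ(6,6,4) = 1/15315300; Σ_t [0,0]: t=0:+1/5806080 = 1/5806080; (3j)²=165/6188 [(6 6 4; 5 -6 1)], sign=-1
I_A²/I_B² = (11/1326)/(165/6188) = 14/45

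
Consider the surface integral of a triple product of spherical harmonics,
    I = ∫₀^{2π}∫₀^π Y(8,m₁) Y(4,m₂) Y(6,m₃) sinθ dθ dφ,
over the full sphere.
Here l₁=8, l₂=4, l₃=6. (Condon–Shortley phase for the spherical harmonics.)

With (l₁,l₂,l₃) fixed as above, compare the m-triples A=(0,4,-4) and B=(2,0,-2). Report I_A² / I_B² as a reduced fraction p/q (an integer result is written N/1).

588/845

Same 8,4,6: normalisation and zero-m 3j drop out of the ratio.
A: Δ: 6! 10! 2! / 19! → 1/23279256; sum: t=6:+1/116121600 = 1/116121600; 3j²(8 4 6; 0 4 -4) = Δ·Π!·Σ² = 70/46189  (sign +1)
B: Δ: 6! 10! 2! / 19! → 1/23279256; sum: t=2:+1/1658880 t=3:−1/1088640 t=4:+1/7741440 = -13/69672960; 3j²(8 4 6; 2 0 -2) = Δ·Π!·Σ² = 325/149226  (sign -1)
I_A²/I_B² = (70/46189)/(325/149226) = 588/845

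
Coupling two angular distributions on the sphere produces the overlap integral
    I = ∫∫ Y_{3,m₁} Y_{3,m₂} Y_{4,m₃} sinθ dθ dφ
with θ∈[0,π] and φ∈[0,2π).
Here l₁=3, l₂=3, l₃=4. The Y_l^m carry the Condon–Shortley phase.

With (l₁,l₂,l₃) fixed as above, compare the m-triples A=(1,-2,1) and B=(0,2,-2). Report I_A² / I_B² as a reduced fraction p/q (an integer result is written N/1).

32/3

Same 3,3,4: normalisation and zero-m 3j drop out of the ratio.
A: Δ: 2! 4! 4! / 11! → 1/34650; sum: t=0:+1/48 t=1:−1/144 = 1/72; 3j²(3 3 4; 1 -2 1) = Δ·Π!·Σ² = 16/693  (sign -1)
B: Δ: 2! 4! 4! / 11! → 1/34650; sum: t=1:−1/96 t=2:+1/72 = 1/288; 3j²(3 3 4; 0 2 -2) = Δ·Π!·Σ² = 1/462  (sign +1)
I_A²/I_B² = (16/693)/(1/462) = 32/3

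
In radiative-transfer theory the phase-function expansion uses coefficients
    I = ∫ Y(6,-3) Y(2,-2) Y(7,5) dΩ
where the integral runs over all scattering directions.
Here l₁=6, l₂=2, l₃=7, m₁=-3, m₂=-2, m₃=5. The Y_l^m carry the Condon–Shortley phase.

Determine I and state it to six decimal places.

L=15 odd ⇒ parity kills the (l;000) factor ⇒ I = 0

0.000000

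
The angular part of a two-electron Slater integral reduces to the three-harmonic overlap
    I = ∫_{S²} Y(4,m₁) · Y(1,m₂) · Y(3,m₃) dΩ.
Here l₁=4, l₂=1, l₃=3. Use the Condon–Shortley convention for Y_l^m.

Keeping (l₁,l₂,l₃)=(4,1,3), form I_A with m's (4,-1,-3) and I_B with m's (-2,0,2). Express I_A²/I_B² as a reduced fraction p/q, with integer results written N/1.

7/3

Same 4,1,3: normalisation and zero-m 3j drop out of the ratio.
A: Δ: 2! 6! 0! / 9! → 1/252; sum: t=0:+1/1440 = 1/1440; 3j²(4 1 3; 4 -1 -3) = Δ·Π!·Σ² = 1/9  (sign +1)
B: Δ: 2! 6! 0! / 9! → 1/252; sum: t=1:−1/120 = -1/120; 3j²(4 1 3; -2 0 2) = Δ·Π!·Σ² = 1/21  (sign +1)
I_A²/I_B² = (1/9)/(1/21) = 7/3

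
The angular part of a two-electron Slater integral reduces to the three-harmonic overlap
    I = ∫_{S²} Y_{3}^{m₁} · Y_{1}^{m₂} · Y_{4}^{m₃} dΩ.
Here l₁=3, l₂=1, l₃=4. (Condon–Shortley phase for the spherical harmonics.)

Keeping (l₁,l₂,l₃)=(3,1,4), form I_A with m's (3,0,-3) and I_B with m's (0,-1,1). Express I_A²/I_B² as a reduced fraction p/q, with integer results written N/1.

7/10

Same 3,1,4: normalisation and zero-m 3j drop out of the ratio.
A: Δ: 0! 6! 2! / 9! → 1/252; sum: t=0:+1/720 = 1/720; 3j²(3 1 4; 3 0 -3) = Δ·Π!·Σ² = 1/36  (sign -1)
B: Δ: 0! 6! 2! / 9! → 1/252; sum: t=0:+1/72 = 1/72; 3j²(3 1 4; 0 -1 1) = Δ·Π!·Σ² = 5/126  (sign -1)
I_A²/I_B² = (1/36)/(5/126) = 7/10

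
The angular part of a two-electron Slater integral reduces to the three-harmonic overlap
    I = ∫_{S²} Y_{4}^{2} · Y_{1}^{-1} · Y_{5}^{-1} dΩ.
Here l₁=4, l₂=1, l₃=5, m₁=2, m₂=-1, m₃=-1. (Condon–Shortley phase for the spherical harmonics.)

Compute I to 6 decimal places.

-0.120286

m-sum 0 ✓  L=10 even ✓  3≤5≤5 ✓
Π(2lᵢ+1) = 9×3×11 = 297
triangle coeff Δ(4,1,5) = 1/495
Σ_t [0,0]: t=0:+1/576 = 1/576
(3j)²=5/99 [(4 1 5; 0 0 0)], sign=-1
Σ_t [0,0]: t=0:+1/2880 = 1/2880
(3j)²=2/165 [(4 1 5; 2 -1 -1)], sign=+1
⇒ 4πI² = 2/11
I = (-1)√(2/11/(4π)) = -0.12028562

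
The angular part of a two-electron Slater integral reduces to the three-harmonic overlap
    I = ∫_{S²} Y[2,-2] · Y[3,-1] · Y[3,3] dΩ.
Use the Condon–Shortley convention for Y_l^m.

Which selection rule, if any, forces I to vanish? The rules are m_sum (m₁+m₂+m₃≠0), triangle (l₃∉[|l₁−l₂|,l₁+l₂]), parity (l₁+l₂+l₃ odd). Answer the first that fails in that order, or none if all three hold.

azimuthal sum: -2 − 1 + 3 = 0  ✓
1 ≤ 3 ≤ 5 (triangle on l)  ✓
L = 2 + 3 + 3 = 8 (even)  ✓

none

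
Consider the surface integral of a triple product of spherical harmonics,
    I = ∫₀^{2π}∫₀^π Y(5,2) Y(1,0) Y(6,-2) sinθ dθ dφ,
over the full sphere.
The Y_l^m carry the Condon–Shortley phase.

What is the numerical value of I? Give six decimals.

m-sum 0 ✓  L=12 even ✓  4≤6≤6 ✓
Π(2lᵢ+1) = 11×3×13 = 429
triangle coeff Δ(5,1,6) = 1/858
Σ_t [0,0]: t=0:+1/14400 = 1/14400
(3j)²=6/143 [(5 1 6; 0 0 0)], sign=+1
Σ_t [0,0]: t=0:+1/30240 = 1/30240
(3j)²=16/429 [(5 1 6; 2 0 -2)], sign=+1
⇒ 4πI² = 96/143
I = (+1)√(96/143/(4π)) = 0.23113338

0.231133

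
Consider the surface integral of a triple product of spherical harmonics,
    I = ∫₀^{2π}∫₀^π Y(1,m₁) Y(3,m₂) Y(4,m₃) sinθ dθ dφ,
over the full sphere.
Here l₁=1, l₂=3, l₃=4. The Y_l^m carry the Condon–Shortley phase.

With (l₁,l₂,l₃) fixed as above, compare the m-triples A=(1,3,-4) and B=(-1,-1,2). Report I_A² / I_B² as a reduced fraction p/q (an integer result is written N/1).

28/15

l's match ⇒ only the (l;m) 3-j factors differ between A and B.
A: triangle coeff Δ(1,3,4) = 1/252; Σ_t [0,0]: t=0:+1/1440 = 1/1440; (3j)²=1/9 [(1 3 4; 1 3 -4)], sign=+1
B: triangle coeff Δ(1,3,4) = 1/252; Σ_t [0,0]: t=0:+1/96 = 1/96; (3j)²=5/84 [(1 3 4; -1 -1 2)], sign=+1
I_A²/I_B² = (1/9)/(5/84) = 28/15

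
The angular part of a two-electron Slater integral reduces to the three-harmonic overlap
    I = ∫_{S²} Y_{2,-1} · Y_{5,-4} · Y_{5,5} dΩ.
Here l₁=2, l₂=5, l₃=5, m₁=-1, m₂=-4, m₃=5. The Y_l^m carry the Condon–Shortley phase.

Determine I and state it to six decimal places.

Rules hold: Σm=0, L=12 even, 3≤5≤7.
N = 5·11·11 = 605
Δ = 2!·2!·8!/13! = 1/38610
Racah Σ t=0..2: t=0:+1/2880 t=1:−1/576 t=2:+1/2880 = -1/960
⇒ 3j(2 5 5; 0 0 0)² = 10/429, sgn +1
Racah Σ t=1..1: t=1:−1/80640 = -1/80640
⇒ 3j(2 5 5; -1 -4 5)² = 9/286, sgn -1
4πI² = N·(3j₀)²·(3jₘ)² = 75/169
I = -1·√(0.443787/4π) = -0.18792404

-0.187924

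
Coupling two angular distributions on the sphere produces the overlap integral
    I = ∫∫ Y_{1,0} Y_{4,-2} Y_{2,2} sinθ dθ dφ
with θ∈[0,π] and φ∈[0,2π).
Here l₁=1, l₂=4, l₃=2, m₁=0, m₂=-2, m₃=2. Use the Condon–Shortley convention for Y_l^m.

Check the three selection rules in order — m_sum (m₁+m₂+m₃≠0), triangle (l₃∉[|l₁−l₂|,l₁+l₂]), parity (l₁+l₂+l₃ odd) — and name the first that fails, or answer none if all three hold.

Σmᵢ = 0  ✓
l₃∈[|l₁−l₂|,l₁+l₂]=[3,5], have l₃=2  ✗
Σlᵢ = 7 ⇒ odd

triangle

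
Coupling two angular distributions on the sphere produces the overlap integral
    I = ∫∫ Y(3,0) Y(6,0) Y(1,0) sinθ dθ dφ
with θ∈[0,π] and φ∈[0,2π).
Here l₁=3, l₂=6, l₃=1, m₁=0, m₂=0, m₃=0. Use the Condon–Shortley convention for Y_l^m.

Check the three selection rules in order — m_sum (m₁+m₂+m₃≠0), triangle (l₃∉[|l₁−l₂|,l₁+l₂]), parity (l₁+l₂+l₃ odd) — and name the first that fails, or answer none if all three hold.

Σmᵢ = 0  ✓
l₃∈[|l₁−l₂|,l₁+l₂]=[3,9], have l₃=1  ✗
Σlᵢ = 10 ⇒ even

triangle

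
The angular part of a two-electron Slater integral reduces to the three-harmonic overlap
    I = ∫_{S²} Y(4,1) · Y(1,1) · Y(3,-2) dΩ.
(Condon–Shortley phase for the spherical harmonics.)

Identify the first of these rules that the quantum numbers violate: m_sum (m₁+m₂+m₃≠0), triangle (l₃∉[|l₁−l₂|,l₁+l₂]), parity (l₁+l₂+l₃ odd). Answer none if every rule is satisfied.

Σmᵢ = 0  ✓
l₃∈[|l₁−l₂|,l₁+l₂]=[3,5], have l₃=3  ✓
Σlᵢ = 8 ⇒ even  ✓

none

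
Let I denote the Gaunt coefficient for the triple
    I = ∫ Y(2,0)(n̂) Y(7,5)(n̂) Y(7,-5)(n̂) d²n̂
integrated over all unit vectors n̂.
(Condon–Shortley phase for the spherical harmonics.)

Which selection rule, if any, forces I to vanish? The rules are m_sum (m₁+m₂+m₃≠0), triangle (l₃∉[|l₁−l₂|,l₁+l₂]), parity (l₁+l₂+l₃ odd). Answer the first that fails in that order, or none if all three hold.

none

m₁+m₂+m₃ = 0 + 5 − 5 = 0  ✓
triangle: |2−7|=5 ≤ l₃=7 ≤ 2+7=9  ✓
parity: l₁+l₂+l₃ = 16 is even  ✓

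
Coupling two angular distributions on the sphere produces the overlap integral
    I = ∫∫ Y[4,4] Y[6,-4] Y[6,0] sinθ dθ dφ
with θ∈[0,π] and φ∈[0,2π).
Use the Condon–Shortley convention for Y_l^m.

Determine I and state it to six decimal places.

Rules hold: Σm=0, L=16 even, 2≤6≤10.
N = 9·13·13 = 1521
Δ = 4!·4!·8!/17! = 1/15315300
Racah Σ t=0..4: t=0:+1/829440 t=1:−1/25920 t=2:+1/9216 t=3:−1/25920 t=4:+1/829440 = 7/207360
⇒ 3j(4 6 6; 0 0 0)² = 28/2431, sgn +1
Racah Σ t=0..0: t=0:+1/829440 = 1/829440
⇒ 3j(4 6 6; 4 -4 0)² = 35/2431, sgn +1
4πI² = N·(3j₀)²·(3jₘ)² = 8820/34969
I = +1·√(0.252223/4π) = 0.14167322

0.141673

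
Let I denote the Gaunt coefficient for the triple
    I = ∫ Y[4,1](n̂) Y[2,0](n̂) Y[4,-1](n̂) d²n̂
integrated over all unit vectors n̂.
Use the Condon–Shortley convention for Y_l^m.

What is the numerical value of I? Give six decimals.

Checks pass: Σm=0; 10 even; l₃=4∈[2,6].
(2·4+1)(2·2+1)(2·4+1) = 405
Δ: 2! 6! 2! / 11! → 1/13860
sum: t=0:+1/192 t=1:−1/36 t=2:+1/192 = -5/288
3j²(4 2 4; 0 0 0) = Δ·Π!·Σ² = 20/693  (sign -1)
sum: t=0:+1/144 t=1:−1/48 t=2:+1/480 = -17/1440
3j²(4 2 4; 1 0 -1) = Δ·Π!·Σ² = 289/13860  (sign +1)
combine: 4πI² = 405·20/693·289/13860 = 1445/5929
take √, sign -1: I = -0.13926381

-0.139264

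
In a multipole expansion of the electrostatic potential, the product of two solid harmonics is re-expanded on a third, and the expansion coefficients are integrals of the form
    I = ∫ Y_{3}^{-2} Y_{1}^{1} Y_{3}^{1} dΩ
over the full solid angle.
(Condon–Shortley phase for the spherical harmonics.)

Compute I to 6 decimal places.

0.000000

l₁+l₂+l₃=7 is odd: 3j(l;000)=0 ⇒ I=0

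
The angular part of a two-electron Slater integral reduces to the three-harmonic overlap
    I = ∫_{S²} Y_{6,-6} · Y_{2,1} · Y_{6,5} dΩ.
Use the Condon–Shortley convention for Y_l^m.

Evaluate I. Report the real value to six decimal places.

0.178412

m-sum 0 ✓  L=14 even ✓  4≤6≤8 ✓
Π(2lᵢ+1) = 13×5×13 = 845
triangle coeff Δ(6,2,6) = 1/90090
Σ_t [0,2]: t=0:+1/69120 t=1:−1/14400 t=2:+1/69120 = -7/172800
(3j)²=14/715 [(6 2 6; 0 0 0)], sign=-1
Σ_t [2,2]: t=2:+1/7257600 = 1/7257600
(3j)²=11/455 [(6 2 6; -6 1 5)], sign=-1
⇒ 4πI² = 2/5
I = (+1)√(2/5/(4π)) = 0.17841241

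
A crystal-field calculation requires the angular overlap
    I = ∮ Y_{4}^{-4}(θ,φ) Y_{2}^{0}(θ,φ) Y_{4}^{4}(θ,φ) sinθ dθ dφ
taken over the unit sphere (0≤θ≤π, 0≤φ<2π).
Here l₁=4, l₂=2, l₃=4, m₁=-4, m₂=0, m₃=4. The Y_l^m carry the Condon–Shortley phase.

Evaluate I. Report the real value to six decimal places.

-0.229376

Rules hold: Σm=0, L=10 even, 2≤4≤6.
N = 9·5·9 = 405
Δ = 2!·6!·2!/11! = 1/13860
Racah Σ t=0..2: t=0:+1/192 t=1:−1/36 t=2:+1/192 = -5/288
⇒ 3j(4 2 4; 0 0 0)² = 20/693, sgn -1
Racah Σ t=2..2: t=2:+1/2880 = 1/2880
⇒ 3j(4 2 4; -4 0 4)² = 28/495, sgn +1
4πI² = N·(3j₀)²·(3jₘ)² = 80/121
I = -1·√(0.661157/4π) = -0.22937568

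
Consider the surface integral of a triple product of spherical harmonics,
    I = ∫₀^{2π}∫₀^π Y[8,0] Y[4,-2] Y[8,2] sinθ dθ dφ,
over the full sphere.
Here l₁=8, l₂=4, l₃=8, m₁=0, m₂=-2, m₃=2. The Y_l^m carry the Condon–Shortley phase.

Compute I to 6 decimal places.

Rules hold: Σm=0, L=20 even, 4≤8≤12.
N = 17·9·17 = 2601
Δ = 4!·12!·4!/21! = 1/185175900
Racah Σ t=0..4: t=0:+1/557383680 t=1:−1/21772800 t=2:+1/8294400 t=3:−1/21772800 t=4:+1/557383680 = 1/30965760
⇒ 3j(8 4 8; 0 0 0)² = 36/4199, sgn +1
Racah Σ t=0..2: t=0:+1/92897280 t=1:−1/21772800 t=2:+1/49766400 = -1/66355200
⇒ 3j(8 4 8; 0 -2 2)² = 63/8398, sgn -1
4πI² = N·(3j₀)²·(3jₘ)² = 10206/61009
I = -1·√(0.167287/4π) = -0.11537877

-0.115379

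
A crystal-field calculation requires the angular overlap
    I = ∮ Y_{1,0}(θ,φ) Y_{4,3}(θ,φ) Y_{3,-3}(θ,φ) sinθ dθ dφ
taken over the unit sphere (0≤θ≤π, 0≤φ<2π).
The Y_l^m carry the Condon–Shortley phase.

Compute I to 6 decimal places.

Checks pass: Σm=0; 8 even; l₃=3∈[3,5].
(2·1+1)(2·4+1)(2·3+1) = 189
Δ: 2! 0! 6! / 9! → 1/252
sum: t=1:−1/36 = -1/36
3j²(1 4 3; 0 0 0) = Δ·Π!·Σ² = 4/63  (sign +1)
sum: t=1:−1/720 = -1/720
3j²(1 4 3; 0 3 -3) = Δ·Π!·Σ² = 1/36  (sign -1)
combine: 4πI² = 189·4/63·1/36 = 1/3
take √, sign -1: I = -0.16286750

-0.162868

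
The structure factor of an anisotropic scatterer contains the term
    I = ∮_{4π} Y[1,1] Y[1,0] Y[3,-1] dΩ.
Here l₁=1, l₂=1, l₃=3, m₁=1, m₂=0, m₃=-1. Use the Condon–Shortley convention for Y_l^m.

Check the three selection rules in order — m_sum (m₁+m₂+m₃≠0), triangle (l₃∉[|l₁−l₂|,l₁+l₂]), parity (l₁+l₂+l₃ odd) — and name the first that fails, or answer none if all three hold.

azimuthal sum: 1 + 0 − 1 = 0  ✓
0 ≤ 3 ≤ 2 (triangle on l)  ✗
L = 1 + 1 + 3 = 5 (odd)

triangle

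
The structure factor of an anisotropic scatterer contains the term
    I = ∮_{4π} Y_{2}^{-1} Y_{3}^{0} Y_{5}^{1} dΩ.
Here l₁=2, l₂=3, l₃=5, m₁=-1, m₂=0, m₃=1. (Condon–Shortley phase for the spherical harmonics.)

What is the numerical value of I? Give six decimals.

m-sum 0 ✓  L=10 even ✓  1≤5≤5 ✓
Π(2lᵢ+1) = 5×7×11 = 385
triangle coeff Δ(2,3,5) = 1/2310
Σ_t [0,0]: t=0:+1/144 = 1/144
(3j)²=10/231 [(2 3 5; 0 0 0)], sign=-1
Σ_t [0,0]: t=0:+1/216 = 1/216
(3j)²=8/231 [(2 3 5; -1 0 1)], sign=+1
⇒ 4πI² = 400/693
I = (-1)√(400/693/(4π)) = -0.21431790

-0.214318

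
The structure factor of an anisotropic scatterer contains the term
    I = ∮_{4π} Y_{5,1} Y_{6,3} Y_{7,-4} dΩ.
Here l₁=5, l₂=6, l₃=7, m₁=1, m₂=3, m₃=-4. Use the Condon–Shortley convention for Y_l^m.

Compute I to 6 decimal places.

m-sum 0 ✓  L=18 even ✓  1≤7≤11 ✓
Π(2lᵢ+1) = 11×13×15 = 2145
triangle coeff Δ(5,6,7) = 1/174594420
Σ_t [0,4]: t=0:+1/4147200 t=1:−1/207360 t=2:+1/82944 t=3:−1/207360 t=4:+1/4147200 = 1/345600
(3j)²=420/46189 [(5 6 7; 0 0 0)], sign=-1
Σ_t [1,4]: t=1:−1/8709120 t=2:+1/967680 t=3:−1/1036800 t=4:+1/12441600 = 1/29030400
(3j)²=9/146965 [(5 6 7; 1 3 -4)], sign=-1
⇒ 4πI² = 1620/1356277
I = (+1)√(1620/1356277/(4π)) = 0.00974941

0.009749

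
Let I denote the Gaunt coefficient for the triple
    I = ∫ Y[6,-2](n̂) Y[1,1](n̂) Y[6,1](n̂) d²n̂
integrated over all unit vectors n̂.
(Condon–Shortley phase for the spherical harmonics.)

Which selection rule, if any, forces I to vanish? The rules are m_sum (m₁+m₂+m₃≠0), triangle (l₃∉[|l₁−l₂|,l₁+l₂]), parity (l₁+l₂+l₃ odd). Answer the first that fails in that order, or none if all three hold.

parity

Σmᵢ = 0  ✓
l₃∈[|l₁−l₂|,l₁+l₂]=[5,7], have l₃=6  ✓
Σlᵢ = 13 ⇒ odd  ✗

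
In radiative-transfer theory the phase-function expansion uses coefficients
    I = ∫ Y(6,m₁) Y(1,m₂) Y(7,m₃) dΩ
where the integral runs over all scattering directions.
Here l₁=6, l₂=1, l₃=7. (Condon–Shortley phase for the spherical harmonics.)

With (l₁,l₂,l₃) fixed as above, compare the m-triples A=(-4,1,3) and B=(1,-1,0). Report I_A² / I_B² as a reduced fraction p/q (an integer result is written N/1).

2/7

Shared (l₁,l₂,l₃)=(6,1,7): N and (l;000)² cancel in I_A²/I_B².
A: Δ = 0!·12!·2!/15! = 1/1365; Racah Σ t=0..0: t=0:+1/14515200 = 1/14515200; ⇒ 3j(6 1 7; -4 1 3)² = 2/455, sgn +1
B: Δ = 0!·12!·2!/15! = 1/1365; Racah Σ t=0..0: t=0:+1/1209600 = 1/1209600; ⇒ 3j(6 1 7; 1 -1 0)² = 1/65, sgn -1
I_A²/I_B² = (2/455)/(1/65) = 2/7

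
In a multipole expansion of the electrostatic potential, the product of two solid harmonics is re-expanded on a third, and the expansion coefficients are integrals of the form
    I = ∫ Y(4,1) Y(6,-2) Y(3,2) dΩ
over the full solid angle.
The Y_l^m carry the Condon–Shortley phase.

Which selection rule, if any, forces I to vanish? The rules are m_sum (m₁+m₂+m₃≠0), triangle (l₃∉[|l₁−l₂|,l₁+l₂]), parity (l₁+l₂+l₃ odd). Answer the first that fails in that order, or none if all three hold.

m_sum

m₁+m₂+m₃ = 1 − 2 + 2 = 1  ✗
triangle: |4−6|=2 ≤ l₃=3 ≤ 4+6=10
parity: l₁+l₂+l₃ = 13 is odd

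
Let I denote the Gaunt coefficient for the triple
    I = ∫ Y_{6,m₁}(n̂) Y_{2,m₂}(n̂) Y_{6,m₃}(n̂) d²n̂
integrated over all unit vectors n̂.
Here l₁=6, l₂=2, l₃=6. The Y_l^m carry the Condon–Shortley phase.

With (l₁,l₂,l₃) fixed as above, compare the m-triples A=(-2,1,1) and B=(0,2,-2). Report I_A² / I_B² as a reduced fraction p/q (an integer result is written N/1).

Same 6,2,6: normalisation and zero-m 3j drop out of the ratio.
A: Δ: 2! 10! 2! / 15! → 1/90090; sum: t=1:−1/60480 t=2:+1/34560 = 1/80640; 3j²(6 2 6; -2 1 1) = Δ·Π!·Σ² = 6/1001  (sign -1)
B: Δ: 2! 10! 2! / 15! → 1/90090; sum: t=2:+1/69120 = 1/69120; 3j²(6 2 6; 0 2 -2) = Δ·Π!·Σ² = 4/143  (sign +1)
I_A²/I_B² = (6/1001)/(4/143) = 3/14

3/14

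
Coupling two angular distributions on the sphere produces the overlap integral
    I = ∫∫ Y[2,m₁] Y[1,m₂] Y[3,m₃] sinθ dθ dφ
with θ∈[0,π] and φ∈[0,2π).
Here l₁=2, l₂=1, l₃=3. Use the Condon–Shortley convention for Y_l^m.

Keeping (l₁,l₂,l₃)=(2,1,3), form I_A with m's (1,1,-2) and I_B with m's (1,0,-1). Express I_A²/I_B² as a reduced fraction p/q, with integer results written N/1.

5/4

l's match ⇒ only the (l;m) 3-j factors differ between A and B.
A: triangle coeff Δ(2,1,3) = 1/105; Σ_t [0,0]: t=0:+1/12 = 1/12; (3j)²=2/21 [(2 1 3; 1 1 -2)], sign=-1
B: triangle coeff Δ(2,1,3) = 1/105; Σ_t [0,0]: t=0:+1/6 = 1/6; (3j)²=8/105 [(2 1 3; 1 0 -1)], sign=+1
I_A²/I_B² = (2/21)/(8/105) = 5/4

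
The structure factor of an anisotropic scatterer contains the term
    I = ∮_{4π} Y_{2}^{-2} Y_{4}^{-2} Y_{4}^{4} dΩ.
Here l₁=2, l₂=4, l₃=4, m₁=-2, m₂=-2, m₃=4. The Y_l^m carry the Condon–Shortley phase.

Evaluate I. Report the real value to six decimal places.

m-sum 0 ✓  L=10 even ✓  2≤4≤6 ✓
Π(2lᵢ+1) = 5×9×9 = 405
triangle coeff Δ(2,4,4) = 1/13860
Σ_t [0,2]: t=0:+1/192 t=1:−1/36 t=2:+1/192 = -5/288
(3j)²=20/693 [(2 4 4; 0 0 0)], sign=-1
Σ_t [2,2]: t=2:+1/2880 = 1/2880
(3j)²=2/165 [(2 4 4; -2 -2 4)], sign=+1
⇒ 4πI² = 120/847
I = (-1)√(120/847/(4π)) = -0.10618031

-0.106180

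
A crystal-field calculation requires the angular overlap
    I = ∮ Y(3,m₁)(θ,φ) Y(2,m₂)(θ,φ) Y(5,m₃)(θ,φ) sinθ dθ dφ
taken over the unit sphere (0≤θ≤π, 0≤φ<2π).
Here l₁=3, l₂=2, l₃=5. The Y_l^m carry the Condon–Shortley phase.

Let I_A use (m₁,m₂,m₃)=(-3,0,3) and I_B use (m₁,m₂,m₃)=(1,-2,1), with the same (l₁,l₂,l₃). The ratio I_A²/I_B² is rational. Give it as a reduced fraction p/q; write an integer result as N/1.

28/15

Same 3,2,5: normalisation and zero-m 3j drop out of the ratio.
A: Δ: 0! 6! 4! / 11! → 1/2310; sum: t=0:+1/2880 = 1/2880; 3j²(3 2 5; -3 0 3) = Δ·Π!·Σ² = 2/165  (sign +1)
B: Δ: 0! 6! 4! / 11! → 1/2310; sum: t=0:+1/1152 = 1/1152; 3j²(3 2 5; 1 -2 1) = Δ·Π!·Σ² = 1/154  (sign +1)
I_A²/I_B² = (2/165)/(1/154) = 28/15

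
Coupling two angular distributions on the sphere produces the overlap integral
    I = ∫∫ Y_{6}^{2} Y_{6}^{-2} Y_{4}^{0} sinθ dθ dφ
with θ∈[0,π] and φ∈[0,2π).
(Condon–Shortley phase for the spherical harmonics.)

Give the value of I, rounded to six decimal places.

0.016594

m-sum 0 ✓  L=16 even ✓  0≤4≤12 ✓
Π(2lᵢ+1) = 13×13×9 = 1521
triangle coeff Δ(6,6,4) = 1/15315300
Σ_t [2,6]: t=2:+1/829440 t=3:−1/25920 t=4:+1/9216 t=5:−1/25920 t=6:+1/829440 = 7/207360
(3j)²=28/2431 [(6 6 4; 0 0 0)], sign=+1
Σ_t [0,4]: t=0:+1/23224320 t=1:−1/181440 t=2:+1/23040 t=3:−1/25920 t=4:+1/331776 = 11/4644864
(3j)²=11/55692 [(6 6 4; 2 -2 0)], sign=+1
⇒ 4πI² = 1/289
I = (+1)√(1/289/(4π)) = 0.01659381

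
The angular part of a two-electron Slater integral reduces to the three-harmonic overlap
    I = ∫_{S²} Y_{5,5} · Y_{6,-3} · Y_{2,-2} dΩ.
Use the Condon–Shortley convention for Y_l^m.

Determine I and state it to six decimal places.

Σlᵢ=13 odd — θ-integrand is odd under cosθ→−cosθ; I=0

0.000000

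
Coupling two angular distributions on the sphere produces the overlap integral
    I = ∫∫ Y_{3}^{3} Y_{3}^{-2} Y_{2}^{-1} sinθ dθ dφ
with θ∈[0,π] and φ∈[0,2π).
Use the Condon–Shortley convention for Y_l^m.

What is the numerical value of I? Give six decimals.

Rules hold: Σm=0, L=8 even, 0≤2≤6.
N = 7·7·5 = 245
Δ = 4!·2!·2!/9! = 1/3780
Racah Σ t=1..3: t=1:−1/24 t=2:+1/4 t=3:−1/24 = 1/6
⇒ 3j(3 3 2; 0 0 0)² = 4/105, sgn +1
Racah Σ t=0..0: t=0:+1/48 = 1/48
⇒ 3j(3 3 2; 3 -2 -1)² = 5/84, sgn -1
4πI² = N·(3j₀)²·(3jₘ)² = 5/9
I = -1·√(0.555556/4π) = -0.21026104

-0.210261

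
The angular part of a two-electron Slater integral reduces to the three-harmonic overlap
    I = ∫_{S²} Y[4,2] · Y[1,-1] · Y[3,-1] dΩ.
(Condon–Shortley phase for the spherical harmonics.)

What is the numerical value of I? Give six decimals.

m-sum 0 ✓  L=8 even ✓  3≤3≤5 ✓
Π(2lᵢ+1) = 9×3×7 = 189
triangle coeff Δ(4,1,3) = 1/252
Σ_t [1,1]: t=1:−1/36 = -1/36
(3j)²=4/63 [(4 1 3; 0 0 0)], sign=+1
Σ_t [0,0]: t=0:+1/96 = 1/96
(3j)²=5/84 [(4 1 3; 2 -1 -1)], sign=+1
⇒ 4πI² = 5/7
I = (+1)√(5/7/(4π)) = 0.23841361

0.238414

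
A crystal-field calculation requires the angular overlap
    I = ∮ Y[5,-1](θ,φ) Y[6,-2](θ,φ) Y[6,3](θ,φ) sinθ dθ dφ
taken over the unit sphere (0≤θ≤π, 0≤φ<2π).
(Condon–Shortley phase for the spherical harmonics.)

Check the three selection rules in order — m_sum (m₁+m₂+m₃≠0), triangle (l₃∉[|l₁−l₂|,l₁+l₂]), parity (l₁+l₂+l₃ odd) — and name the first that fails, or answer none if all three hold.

m₁+m₂+m₃ = -1 − 2 + 3 = 0  ✓
triangle: |5−6|=1 ≤ l₃=6 ≤ 5+6=11  ✓
parity: l₁+l₂+l₃ = 17 is odd  ✗

parity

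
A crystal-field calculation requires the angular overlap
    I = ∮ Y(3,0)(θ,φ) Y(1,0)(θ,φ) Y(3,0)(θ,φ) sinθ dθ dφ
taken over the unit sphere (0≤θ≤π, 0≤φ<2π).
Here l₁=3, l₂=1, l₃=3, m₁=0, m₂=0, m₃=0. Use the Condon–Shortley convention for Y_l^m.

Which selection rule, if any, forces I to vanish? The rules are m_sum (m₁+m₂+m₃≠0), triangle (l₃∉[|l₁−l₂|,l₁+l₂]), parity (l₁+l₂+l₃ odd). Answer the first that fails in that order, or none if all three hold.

parity

m₁+m₂+m₃ = 0 + 0 + 0 = 0  ✓
triangle: |3−1|=2 ≤ l₃=3 ≤ 3+1=4  ✓
parity: l₁+l₂+l₃ = 7 is odd  ✗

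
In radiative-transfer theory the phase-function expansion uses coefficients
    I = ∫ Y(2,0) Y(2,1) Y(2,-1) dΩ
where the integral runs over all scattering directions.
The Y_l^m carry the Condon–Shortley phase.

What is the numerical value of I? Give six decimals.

-0.090112

Rules hold: Σm=0, L=6 even, 0≤2≤4.
N = 5·5·5 = 125
Δ = 2!·2!·2!/7! = 1/630
Racah Σ t=0..2: t=0:+1/8 t=1:−1/1 t=2:+1/8 = -3/4
⇒ 3j(2 2 2; 0 0 0)² = 2/35, sgn -1
Racah Σ t=1..2: t=1:−1/2 t=2:+1/4 = -1/4
⇒ 3j(2 2 2; 0 1 -1)² = 1/70, sgn +1
4πI² = N·(3j₀)²·(3jₘ)² = 5/49
I = -1·√(0.102041/4π) = -0.09011188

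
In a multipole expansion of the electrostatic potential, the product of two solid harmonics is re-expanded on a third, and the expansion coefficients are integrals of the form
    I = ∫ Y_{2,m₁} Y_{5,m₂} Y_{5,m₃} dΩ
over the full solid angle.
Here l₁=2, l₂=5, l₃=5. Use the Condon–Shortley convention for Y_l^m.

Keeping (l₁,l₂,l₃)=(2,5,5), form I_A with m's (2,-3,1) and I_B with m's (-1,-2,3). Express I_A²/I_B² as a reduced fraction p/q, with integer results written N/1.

Shared (l₁,l₂,l₃)=(2,5,5): N and (l;000)² cancel in I_A²/I_B².
A: Δ = 2!·2!·8!/13! = 1/38610; Racah Σ t=0..0: t=0:+1/5760 = 1/5760; ⇒ 3j(2 5 5; 2 -3 1)² = 56/2145, sgn +1
B: Δ = 2!·2!·8!/13! = 1/38610; Racah Σ t=1..2: t=1:−1/2880 t=2:+1/10080 = -1/4032; ⇒ 3j(2 5 5; -1 -2 3)² = 10/429, sgn -1
I_A²/I_B² = (56/2145)/(10/429) = 28/25

28/25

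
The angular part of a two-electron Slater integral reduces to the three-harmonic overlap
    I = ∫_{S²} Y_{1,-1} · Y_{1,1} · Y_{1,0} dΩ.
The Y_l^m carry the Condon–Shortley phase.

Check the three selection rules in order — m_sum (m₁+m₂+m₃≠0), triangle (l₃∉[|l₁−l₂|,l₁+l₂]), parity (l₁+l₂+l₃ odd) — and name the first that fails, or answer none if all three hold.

m₁+m₂+m₃ = -1 + 1 + 0 = 0  ✓
triangle: |1−1|=0 ≤ l₃=1 ≤ 1+1=2  ✓
parity: l₁+l₂+l₃ = 3 is odd  ✗

parity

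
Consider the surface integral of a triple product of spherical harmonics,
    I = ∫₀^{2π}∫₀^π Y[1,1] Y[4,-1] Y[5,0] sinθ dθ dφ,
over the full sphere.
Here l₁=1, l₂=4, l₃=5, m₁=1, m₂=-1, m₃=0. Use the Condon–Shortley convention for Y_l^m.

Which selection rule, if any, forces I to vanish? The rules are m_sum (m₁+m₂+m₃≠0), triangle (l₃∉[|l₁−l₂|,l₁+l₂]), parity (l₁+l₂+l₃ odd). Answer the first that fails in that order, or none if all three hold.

m₁+m₂+m₃ = 1 − 1 + 0 = 0  ✓
triangle: |1−4|=3 ≤ l₃=5 ≤ 1+4=5  ✓
parity: l₁+l₂+l₃ = 10 is even  ✓

none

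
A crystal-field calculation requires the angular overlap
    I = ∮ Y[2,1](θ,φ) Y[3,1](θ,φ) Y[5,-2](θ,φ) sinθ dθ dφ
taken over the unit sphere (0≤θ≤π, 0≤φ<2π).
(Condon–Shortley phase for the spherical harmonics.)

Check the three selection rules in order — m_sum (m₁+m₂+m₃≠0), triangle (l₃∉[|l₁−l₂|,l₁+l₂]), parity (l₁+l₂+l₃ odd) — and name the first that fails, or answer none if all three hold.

Σmᵢ = 0  ✓
l₃∈[|l₁−l₂|,l₁+l₂]=[1,5], have l₃=5  ✓
Σlᵢ = 10 ⇒ even  ✓

none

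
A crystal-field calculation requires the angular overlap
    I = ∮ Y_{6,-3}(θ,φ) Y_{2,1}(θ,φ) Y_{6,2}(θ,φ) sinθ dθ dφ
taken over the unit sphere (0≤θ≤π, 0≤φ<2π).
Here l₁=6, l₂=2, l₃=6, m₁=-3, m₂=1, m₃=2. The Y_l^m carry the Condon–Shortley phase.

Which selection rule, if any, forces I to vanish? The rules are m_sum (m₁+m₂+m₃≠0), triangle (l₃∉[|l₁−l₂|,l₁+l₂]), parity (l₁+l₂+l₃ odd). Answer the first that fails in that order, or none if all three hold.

none

azimuthal sum: -3 + 1 + 2 = 0  ✓
4 ≤ 6 ≤ 8 (triangle on l)  ✓
L = 6 + 2 + 6 = 14 (even)  ✓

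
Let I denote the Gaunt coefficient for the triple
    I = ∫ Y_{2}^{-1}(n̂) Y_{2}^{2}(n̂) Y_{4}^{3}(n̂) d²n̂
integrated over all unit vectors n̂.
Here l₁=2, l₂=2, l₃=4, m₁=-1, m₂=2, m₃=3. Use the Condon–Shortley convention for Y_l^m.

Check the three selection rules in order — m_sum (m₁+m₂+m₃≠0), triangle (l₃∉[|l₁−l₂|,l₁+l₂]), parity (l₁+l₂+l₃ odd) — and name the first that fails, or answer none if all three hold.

azimuthal sum: -1 + 2 + 3 = 4  ✗
0 ≤ 4 ≤ 4 (triangle on l)
L = 2 + 2 + 4 = 8 (even)

m_sum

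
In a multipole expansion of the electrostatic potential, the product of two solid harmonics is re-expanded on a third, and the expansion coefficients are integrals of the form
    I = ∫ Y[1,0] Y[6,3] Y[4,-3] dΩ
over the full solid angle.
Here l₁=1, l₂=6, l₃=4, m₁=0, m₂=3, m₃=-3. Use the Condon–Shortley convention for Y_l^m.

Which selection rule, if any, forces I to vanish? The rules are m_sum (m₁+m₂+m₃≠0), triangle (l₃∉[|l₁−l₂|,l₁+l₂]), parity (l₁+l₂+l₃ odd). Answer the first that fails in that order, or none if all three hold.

triangle

Σmᵢ = 0  ✓
l₃∈[|l₁−l₂|,l₁+l₂]=[5,7], have l₃=4  ✗
Σlᵢ = 11 ⇒ odd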